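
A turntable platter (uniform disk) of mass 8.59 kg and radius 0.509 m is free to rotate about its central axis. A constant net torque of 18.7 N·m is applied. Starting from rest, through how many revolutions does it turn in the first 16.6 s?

≈ 369 revolutions

I = ½MR² = (1/2)(8.59)(0.509)² = 1.113 kg·m².
α = τ/I = 18.7/1.113 = 16.81 rad/s².
θ = ½αt² = ½(16.81)(16.6)² = 2315 rad.
Revolutions = θ/(2π) = 368.5.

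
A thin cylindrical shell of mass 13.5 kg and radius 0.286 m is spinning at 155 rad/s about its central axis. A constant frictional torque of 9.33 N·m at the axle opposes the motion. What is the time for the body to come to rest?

I = MR² = (13.5)(0.286)² = 1.104 kg·m².
The net torque has magnitude 9.33 N·m, opposing ω.
|α| = τ/I = 9.330/1.104 = 8.449 rad/s² (deceleration).
0 = ω₀ − |α|t ⇒ t = ω₀/|α| = 155/8.449 = 18.34 s.

t ≈ 18.3 s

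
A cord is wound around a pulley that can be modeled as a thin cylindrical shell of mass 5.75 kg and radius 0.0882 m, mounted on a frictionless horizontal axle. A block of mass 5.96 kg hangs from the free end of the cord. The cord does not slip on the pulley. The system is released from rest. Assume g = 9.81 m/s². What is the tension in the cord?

I = MR² = (5.75)(0.0882)² = 0.04473 kg·m².
Block: mg − T = ma. Pulley: TR = Iα. No-slip: a = αR, so T = (I/R²)a = 5.750·a.
Then mg = (m + 5.750)a, so a = (5.96)(9.81)/(5.96 + 5.750) = 4.993 m/s².
T = 5.750·a = 28.71 N.

T ≈ 28.7 N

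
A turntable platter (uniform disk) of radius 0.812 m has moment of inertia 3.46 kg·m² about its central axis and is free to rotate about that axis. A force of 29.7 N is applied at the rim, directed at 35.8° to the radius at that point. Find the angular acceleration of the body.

α ≈ 4.08 rad/s²

Only the tangential component produces torque: τ = F R sinθ = (29.7)(0.812) sin 35.8° = 14.11 N·m.
From τ = Iα: α = 14.11/3.460 = 4.077 rad/s².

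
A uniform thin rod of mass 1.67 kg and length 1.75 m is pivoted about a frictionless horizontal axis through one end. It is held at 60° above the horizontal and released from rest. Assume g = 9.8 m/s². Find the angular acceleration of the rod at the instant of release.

About the pivot, I = (1/3)ML² = (1/3)(1.67)(1.75)² = 1.705 kg·m².
The weight acts at the center, a distance L/2 = 0.8750 m from the pivot; τ = Mg(L/2) cos 60° = 7.160 N·m.
α = τ/I = 7.160/1.705 = 4.200 rad/s².

α ≈ 4.20 rad/s²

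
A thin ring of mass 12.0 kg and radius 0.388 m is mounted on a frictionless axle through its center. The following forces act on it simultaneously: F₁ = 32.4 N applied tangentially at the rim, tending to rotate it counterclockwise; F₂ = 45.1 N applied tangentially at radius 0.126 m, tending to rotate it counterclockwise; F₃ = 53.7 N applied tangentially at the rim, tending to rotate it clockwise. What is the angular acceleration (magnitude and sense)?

α ≈ 1.43 rad/s², clockwise

I = MR² = (12.0)(0.388)² = 1.807 kg·m².
Taking counterclockwise as positive: τ₁ = +(32.4)(0.388) = +12.57 N·m; τ₂ = +(45.1)(0.126) = +5.683 N·m; τ₃ = −(53.7)(0.388) = −20.84 N·m.
Net torque τ = -2.582 N·m.
α = τ/I = -2.582/1.807 = -1.429 rad/s².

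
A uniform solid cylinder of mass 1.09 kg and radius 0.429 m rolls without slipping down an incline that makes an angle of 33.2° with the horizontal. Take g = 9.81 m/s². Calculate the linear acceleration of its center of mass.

a ≈ 3.58 m/s²

Translation along the incline: Mg sinθ − f = Ma.
Rotation about the center: fR = Iα with I = ½MR². No-slip gives a = αR, so f = (I/R²)a = (1/2)M a.
Substituting: Mg sinθ = (1 + 0.5000)Ma, so a = g sinθ/(1 + 0.5000) = (9.81) sin 33.2° / 1.500 = 3.581 m/s².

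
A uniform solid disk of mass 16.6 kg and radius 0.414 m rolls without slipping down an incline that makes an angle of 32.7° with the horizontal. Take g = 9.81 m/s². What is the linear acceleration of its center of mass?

Translation along the incline: Mg sinθ − f = Ma.
Rotation about the center: fR = Iα with I = ½MR². No-slip gives a = αR, so f = (I/R²)a = (1/2)M a.
Substituting: Mg sinθ = (1 + 0.5000)Ma, so a = g sinθ/(1 + 0.5000) = (9.81) sin 32.7° / 1.500 = 3.533 m/s².

a ≈ 3.53 m/s²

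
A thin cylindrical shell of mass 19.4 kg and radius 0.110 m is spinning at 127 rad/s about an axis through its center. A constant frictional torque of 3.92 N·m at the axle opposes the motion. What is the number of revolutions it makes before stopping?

I = MR² = (19.4)(0.110)² = 0.2347 kg·m².
The net torque has magnitude 3.92 N·m, opposing ω.
|α| = τ/I = 3.920/0.2347 = 16.70 rad/s² (deceleration).
ω² = ω₀² − 2|α|θ with ω = 0 ⇒ θ = ω₀²/(2|α|) = 482.9 rad = 76.86 rev.

≈ 76.9 revolutions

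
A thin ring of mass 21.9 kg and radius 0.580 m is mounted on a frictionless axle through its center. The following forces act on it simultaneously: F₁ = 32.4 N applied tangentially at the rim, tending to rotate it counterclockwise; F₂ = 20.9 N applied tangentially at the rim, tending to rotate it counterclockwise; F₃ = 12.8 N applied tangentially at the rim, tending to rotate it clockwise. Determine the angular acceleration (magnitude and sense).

α ≈ 3.19 rad/s², counterclockwise

I = MR² = (21.9)(0.580)² = 7.367 kg·m².
Taking counterclockwise as positive: τ₁ = +(32.4)(0.580) = +18.79 N·m; τ₂ = +(20.9)(0.580) = +12.12 N·m; τ₃ = −(12.8)(0.580) = −7.424 N·m.
Net torque τ = 23.49 N·m.
α = τ/I = 23.49/7.367 = 3.188 rad/s².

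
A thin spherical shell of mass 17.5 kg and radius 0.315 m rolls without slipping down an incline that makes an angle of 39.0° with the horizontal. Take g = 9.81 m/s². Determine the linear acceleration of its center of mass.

a ≈ 3.70 m/s²

Translation along the incline: Mg sinθ − f = Ma.
Rotation about the center: fR = Iα with I = (2/3)MR². No-slip gives a = αR, so f = (I/R²)a = (2/3)M a.
Substituting: Mg sinθ = (1 + 0.6667)Ma, so a = g sinθ/(1 + 0.6667) = (9.81) sin 39.0° / 1.667 = 3.704 m/s².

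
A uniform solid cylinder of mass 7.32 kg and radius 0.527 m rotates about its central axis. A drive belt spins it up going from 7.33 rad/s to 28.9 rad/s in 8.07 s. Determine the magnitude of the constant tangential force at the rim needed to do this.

F ≈ 5.16 N

I = ½MR² = (1/2)(7.32)(0.527)² = 1.016 kg·m².
α = Δω/Δt = (28.9 − 7.33)/8.07 = 2.673 rad/s².
The required torque is τ = Iα = (1.016)(2.673) = 2.717 N·m.
A tangential force at the rim gives τ = FR, so F = τ/R = 2.717/0.527 = 5.155 N.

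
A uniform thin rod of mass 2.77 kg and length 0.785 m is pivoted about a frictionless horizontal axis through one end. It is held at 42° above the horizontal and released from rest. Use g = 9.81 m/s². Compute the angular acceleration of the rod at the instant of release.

α ≈ 13.9 rad/s²

About the pivot, I = (1/3)ML² = (1/3)(2.77)(0.785)² = 0.5690 kg·m².
The weight acts at the center, a distance L/2 = 0.3925 m from the pivot; τ = Mg(L/2) cos 42° = 7.926 N·m.
α = τ/I = 7.926/0.5690 = 13.93 rad/s².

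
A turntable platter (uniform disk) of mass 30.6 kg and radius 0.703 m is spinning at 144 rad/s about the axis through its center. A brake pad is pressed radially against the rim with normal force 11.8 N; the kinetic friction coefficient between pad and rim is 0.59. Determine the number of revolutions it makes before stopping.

≈ 2550 revolutions

I = ½MR² = (1/2)(30.6)(0.703)² = 7.561 kg·m².
Friction force f = μN = (0.59)(11.8) = 6.962 N at the rim; torque magnitude τ = fR = 4.894 N·m, opposing ω.
|α| = τ/I = 4.894/7.561 = 0.6473 rad/s² (deceleration).
ω² = ω₀² − 2|α|θ with ω = 0 ⇒ θ = ω₀²/(2|α|) = 16020 rad = 2549 rev.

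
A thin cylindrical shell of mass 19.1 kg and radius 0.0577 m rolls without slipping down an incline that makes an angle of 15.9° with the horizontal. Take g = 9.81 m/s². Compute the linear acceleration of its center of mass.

a ≈ 1.34 m/s²

Translation along the incline: Mg sinθ − f = Ma.
Rotation about the center: fR = Iα with I = MR². No-slip gives a = αR, so f = (I/R²)a = M a.
Substituting: Mg sinθ = (1 + 1.000)Ma, so a = g sinθ/(1 + 1.000) = (9.81) sin 15.9° / 2.000 = 1.344 m/s².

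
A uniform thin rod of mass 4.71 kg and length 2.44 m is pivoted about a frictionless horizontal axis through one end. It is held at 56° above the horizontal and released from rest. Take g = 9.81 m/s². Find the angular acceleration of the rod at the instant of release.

α ≈ 3.37 rad/s²

About the pivot, I = (1/3)ML² = (1/3)(4.71)(2.44)² = 9.347 kg·m².
The weight acts at the center, a distance L/2 = 1.220 m from the pivot; τ = Mg(L/2) cos 56° = 31.52 N·m.
α = τ/I = 31.52/9.347 = 3.372 rad/s².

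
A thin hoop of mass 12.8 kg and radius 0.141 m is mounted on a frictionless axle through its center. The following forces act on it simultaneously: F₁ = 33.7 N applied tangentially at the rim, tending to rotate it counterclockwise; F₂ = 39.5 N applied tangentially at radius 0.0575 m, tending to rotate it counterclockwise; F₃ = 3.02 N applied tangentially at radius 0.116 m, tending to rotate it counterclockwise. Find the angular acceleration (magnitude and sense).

α ≈ 29.0 rad/s², counterclockwise

I = MR² = (12.8)(0.141)² = 0.2545 kg·m².
Taking counterclockwise as positive: τ₁ = +(33.7)(0.141) = +4.752 N·m; τ₂ = +(39.5)(0.0575) = +2.271 N·m; τ₃ = +(3.02)(0.116) = +0.3503 N·m.
Net torque τ = 7.373 N·m.
α = τ/I = 7.373/0.2545 = 28.97 rad/s².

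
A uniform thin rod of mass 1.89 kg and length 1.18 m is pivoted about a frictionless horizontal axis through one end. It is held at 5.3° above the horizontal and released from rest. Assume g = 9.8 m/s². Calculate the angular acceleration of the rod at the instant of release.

α ≈ 12.4 rad/s²

About the pivot, I = (1/3)ML² = (1/3)(1.89)(1.18)² = 0.8772 kg·m².
The weight acts at the center, a distance L/2 = 0.5900 m from the pivot; τ = Mg(L/2) cos 5.3° = 10.88 N·m.
α = τ/I = 10.88/0.8772 = 12.40 rad/s².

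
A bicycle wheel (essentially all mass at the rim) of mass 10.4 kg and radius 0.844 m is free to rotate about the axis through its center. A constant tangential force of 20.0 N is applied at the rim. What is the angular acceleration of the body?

I = MR² = (10.4)(0.844)² = 7.408 kg·m².
τ = F R = (20.0)(0.844) = 16.88 N·m.
Newton's second law for rotation, τ = Iα, gives α = τ/I = 16.88/7.408 = 2.279 rad/s².

α ≈ 2.28 rad/s²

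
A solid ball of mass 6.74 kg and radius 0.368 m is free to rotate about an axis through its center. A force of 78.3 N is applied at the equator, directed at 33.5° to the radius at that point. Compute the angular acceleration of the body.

α ≈ 43.6 rad/s²

I = (2/5)MR² = (2/5)(6.74)(0.368)² = 0.3651 kg·m².
Only the tangential component produces torque: τ = F R sinθ = (78.3)(0.368) sin 33.5° = 15.90 N·m.
Newton's second law for rotation, τ = Iα, gives α = τ/I = 15.90/0.3651 = 43.56 rad/s².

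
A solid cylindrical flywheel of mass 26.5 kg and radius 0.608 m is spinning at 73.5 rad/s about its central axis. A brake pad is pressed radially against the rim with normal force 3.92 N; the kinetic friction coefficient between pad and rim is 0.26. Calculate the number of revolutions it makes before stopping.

≈ 3400 revolutions

I = ½MR² = (1/2)(26.5)(0.608)² = 4.898 kg·m².
Friction force f = μN = (0.26)(3.92) = 1.019 N at the rim; torque magnitude τ = fR = 0.6197 N·m, opposing ω.
|α| = τ/I = 0.6197/4.898 = 0.1265 rad/s² (deceleration).
ω² = ω₀² − 2|α|θ with ω = 0 ⇒ θ = ω₀²/(2|α|) = 21350 rad = 3398 rev.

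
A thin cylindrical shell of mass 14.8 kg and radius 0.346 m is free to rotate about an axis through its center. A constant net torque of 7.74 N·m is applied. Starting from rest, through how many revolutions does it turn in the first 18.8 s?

≈ 123 revolutions

I = MR² = (14.8)(0.346)² = 1.772 kg·m².
α = τ/I = 7.74/1.772 = 4.368 rad/s².
θ = ½αt² = ½(4.368)(18.8)² = 772.0 rad.
Revolutions = θ/(2π) = 122.9.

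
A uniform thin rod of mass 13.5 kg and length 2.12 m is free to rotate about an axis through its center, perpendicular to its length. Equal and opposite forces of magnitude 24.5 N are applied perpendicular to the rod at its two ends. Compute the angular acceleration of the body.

α ≈ 10.3 rad/s²

I = (1/12)ML² = (1/12)(13.5)(2.12)² = 5.056 kg·m².
The couple gives τ = F·(L/2) + F·(L/2) = F L = (24.5)(2.12) = 51.94 N·m.
Newton's second law for rotation, τ = Iα, gives α = τ/I = 51.94/5.056 = 10.27 rad/s².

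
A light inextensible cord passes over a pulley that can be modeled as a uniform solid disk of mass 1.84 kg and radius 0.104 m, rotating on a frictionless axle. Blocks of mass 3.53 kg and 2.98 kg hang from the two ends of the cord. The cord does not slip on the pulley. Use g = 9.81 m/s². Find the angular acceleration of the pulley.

I = ½MR² = (1/2)(1.84)(0.104)² = 0.009951 kg·m².
Heavier block: m₁g − T₁ = m₁a. Lighter block: T₂ − m₂g = m₂a.
Pulley: (T₁ − T₂)R = Iα = I(a/R), so T₁ − T₂ = (I/R²)a = (1/2)M_p a = 0.9200·a.
Adding the three: (m₁ − m₂)g = (m₁ + m₂ + 0.9200)a, so a = (3.53 − 2.98)(9.81)/(3.53 + 2.98 + 0.9200) = 0.7262 m/s².
α = a/R = 0.7262/0.104 = 6.982 rad/s².

α ≈ 6.98 rad/s²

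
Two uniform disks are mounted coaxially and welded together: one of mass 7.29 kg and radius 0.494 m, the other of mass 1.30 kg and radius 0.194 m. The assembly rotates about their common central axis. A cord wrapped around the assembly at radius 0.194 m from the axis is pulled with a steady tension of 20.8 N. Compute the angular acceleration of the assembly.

α ≈ 4.42 rad/s²

I = ½M₁R₁² + ½M₂R₂² = ½(7.29)(0.494)² + ½(1.30)(0.194)² = 0.9140 kg·m².
τ = F r = (20.8)(0.194) = 4.035 N·m.
α = τ/I = 4.035/0.9140 = 4.415 rad/s².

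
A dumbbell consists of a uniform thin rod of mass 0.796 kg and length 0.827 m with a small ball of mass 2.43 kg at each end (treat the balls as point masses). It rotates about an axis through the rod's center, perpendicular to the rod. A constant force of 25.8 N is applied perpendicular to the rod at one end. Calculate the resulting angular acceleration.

α ≈ 12.2 rad/s²

I_rod = (1/12)ML² = (1/12)(0.796)(0.827)² = 0.04537 kg·m².
I_balls = 2·m·(L/2)² = 2(2.43)(0.4135)² = 0.8310 kg·m².
Total I = 0.8763 kg·m².
τ = F·(L/2) = (25.8)(0.413) = 10.67 N·m.
α = τ/I = 10.67/0.8763 = 12.17 rad/s².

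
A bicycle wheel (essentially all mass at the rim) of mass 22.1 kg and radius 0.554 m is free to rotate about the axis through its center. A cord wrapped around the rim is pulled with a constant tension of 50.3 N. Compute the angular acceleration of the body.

I = MR² = (22.1)(0.554)² = 6.783 kg·m².
τ = F R = (50.3)(0.554) = 27.87 N·m.
Newton's second law for rotation, τ = Iα, gives α = τ/I = 27.87/6.783 = 4.108 rad/s².

α ≈ 4.11 rad/s²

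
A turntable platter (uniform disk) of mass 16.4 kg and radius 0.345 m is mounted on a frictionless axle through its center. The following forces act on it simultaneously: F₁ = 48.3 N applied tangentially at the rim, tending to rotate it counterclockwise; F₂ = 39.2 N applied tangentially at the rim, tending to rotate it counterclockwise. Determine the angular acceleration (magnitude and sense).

α ≈ 30.9 rad/s², counterclockwise

I = ½MR² = (1/2)(16.4)(0.345)² = 0.9760 kg·m².
Taking counterclockwise as positive: τ₁ = +(48.3)(0.345) = +16.66 N·m; τ₂ = +(39.2)(0.345) = +13.52 N·m.
Net torque τ = 30.19 N·m.
α = τ/I = 30.19/0.9760 = 30.93 rad/s².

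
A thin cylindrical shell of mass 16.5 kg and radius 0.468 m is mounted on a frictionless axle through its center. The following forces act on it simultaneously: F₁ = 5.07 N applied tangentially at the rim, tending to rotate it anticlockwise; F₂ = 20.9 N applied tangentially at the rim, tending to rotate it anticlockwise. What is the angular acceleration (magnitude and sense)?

I = MR² = (16.5)(0.468)² = 3.614 kg·m².
Taking anticlockwise as positive: τ₁ = +(5.07)(0.468) = +2.373 N·m; τ₂ = +(20.9)(0.468) = +9.781 N·m.
Net torque τ = 12.15 N·m.
α = τ/I = 12.15/3.614 = 3.363 rad/s².

α ≈ 3.36 rad/s², anticlockwise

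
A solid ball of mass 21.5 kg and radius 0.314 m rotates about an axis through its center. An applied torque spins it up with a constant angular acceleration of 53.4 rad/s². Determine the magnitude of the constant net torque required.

I = (2/5)MR² = (2/5)(21.5)(0.314)² = 0.8479 kg·m².
τ = Iα = (0.8479)(53.40) = 45.28 N·m.

τ ≈ 45.3 N·m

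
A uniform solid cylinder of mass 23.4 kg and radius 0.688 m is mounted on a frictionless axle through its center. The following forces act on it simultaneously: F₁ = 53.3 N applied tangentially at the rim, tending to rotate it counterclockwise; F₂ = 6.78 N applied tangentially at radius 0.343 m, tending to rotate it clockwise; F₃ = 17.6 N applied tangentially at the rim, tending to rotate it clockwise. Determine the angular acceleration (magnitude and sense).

α ≈ 4.02 rad/s², counterclockwise

I = ½MR² = (1/2)(23.4)(0.688)² = 5.538 kg·m².
Taking counterclockwise as positive: τ₁ = +(53.3)(0.688) = +36.67 N·m; τ₂ = −(6.78)(0.343) = −2.326 N·m; τ₃ = −(17.6)(0.688) = −12.11 N·m.
Net torque τ = 22.24 N·m.
α = τ/I = 22.24/5.538 = 4.015 rad/s².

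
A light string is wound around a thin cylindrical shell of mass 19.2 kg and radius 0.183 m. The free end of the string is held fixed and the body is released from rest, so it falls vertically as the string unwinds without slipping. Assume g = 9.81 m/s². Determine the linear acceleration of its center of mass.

Translation: Mg − T = Ma. Rotation about the center: TR = Iα with I = MR².
With a = αR: T = (I/R²)a = M a, so Mg = (1 + 1.000)Ma.
a = g/(1 + 1.000) = 9.81/2.000 = 4.905 m/s².

a ≈ 4.91 m/s²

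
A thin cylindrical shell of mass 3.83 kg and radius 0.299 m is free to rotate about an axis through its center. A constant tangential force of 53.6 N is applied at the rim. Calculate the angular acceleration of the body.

α ≈ 46.8 rad/s²

I = MR² = (3.83)(0.299)² = 0.3424 kg·m².
τ = F R = (53.6)(0.299) = 16.03 N·m.
Newton's second law for rotation, τ = Iα, gives α = τ/I = 16.03/0.3424 = 46.81 rad/s².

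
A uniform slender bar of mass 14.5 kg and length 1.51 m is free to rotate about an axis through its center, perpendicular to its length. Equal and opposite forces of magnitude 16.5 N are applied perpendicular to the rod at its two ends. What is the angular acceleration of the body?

I = (1/12)ML² = (1/12)(14.5)(1.51)² = 2.755 kg·m².
The couple gives τ = F·(L/2) + F·(L/2) = F L = (16.5)(1.51) = 24.91 N·m.
Newton's second law for rotation, τ = Iα, gives α = τ/I = 24.91/2.755 = 9.043 rad/s².

α ≈ 9.04 rad/s²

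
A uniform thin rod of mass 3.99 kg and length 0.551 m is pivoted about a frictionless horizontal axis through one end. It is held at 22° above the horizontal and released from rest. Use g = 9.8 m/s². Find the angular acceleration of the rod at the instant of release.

About the pivot, I = (1/3)ML² = (1/3)(3.99)(0.551)² = 0.4038 kg·m².
The weight acts at the center, a distance L/2 = 0.2755 m from the pivot; τ = Mg(L/2) cos 22° = 9.988 N·m.
α = τ/I = 9.988/0.4038 = 24.74 rad/s².

α ≈ 24.7 rad/s²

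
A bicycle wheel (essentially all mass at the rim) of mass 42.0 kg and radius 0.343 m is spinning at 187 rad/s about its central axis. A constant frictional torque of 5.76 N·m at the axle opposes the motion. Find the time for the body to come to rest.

I = MR² = (42.0)(0.343)² = 4.941 kg·m².
The net torque has magnitude 5.76 N·m, opposing ω.
|α| = τ/I = 5.760/4.941 = 1.166 rad/s² (deceleration).
0 = ω₀ − |α|t ⇒ t = ω₀/|α| = 187/1.166 = 160.4 s.

t ≈ 160 s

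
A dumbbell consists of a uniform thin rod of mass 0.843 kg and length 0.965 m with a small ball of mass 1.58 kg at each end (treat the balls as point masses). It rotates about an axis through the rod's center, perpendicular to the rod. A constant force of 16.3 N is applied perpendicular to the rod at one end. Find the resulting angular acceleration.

I_rod = (1/12)ML² = (1/12)(0.843)(0.965)² = 0.06542 kg·m².
I_balls = 2·m·(L/2)² = 2(1.58)(0.4825)² = 0.7357 kg·m².
Total I = 0.8011 kg·m².
τ = F·(L/2) = (16.3)(0.482) = 7.865 N·m.
α = τ/I = 7.865/0.8011 = 9.818 rad/s².

α ≈ 9.82 rad/s²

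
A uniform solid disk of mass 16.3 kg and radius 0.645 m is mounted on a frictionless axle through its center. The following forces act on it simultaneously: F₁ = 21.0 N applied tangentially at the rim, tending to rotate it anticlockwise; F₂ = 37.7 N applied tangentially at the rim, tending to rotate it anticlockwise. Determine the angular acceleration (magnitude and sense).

I = ½MR² = (1/2)(16.3)(0.645)² = 3.391 kg·m².
Taking anticlockwise as positive: τ₁ = +(21.0)(0.645) = +13.54 N·m; τ₂ = +(37.7)(0.645) = +24.32 N·m.
Net torque τ = 37.86 N·m.
α = τ/I = 37.86/3.391 = 11.17 rad/s².

α ≈ 11.2 rad/s², anticlockwise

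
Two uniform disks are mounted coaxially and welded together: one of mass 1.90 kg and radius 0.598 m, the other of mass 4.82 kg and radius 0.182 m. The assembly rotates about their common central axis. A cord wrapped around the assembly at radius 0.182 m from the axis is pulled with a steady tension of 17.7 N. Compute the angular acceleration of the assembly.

α ≈ 7.68 rad/s²

I = ½M₁R₁² + ½M₂R₂² = ½(1.90)(0.598)² + ½(4.82)(0.182)² = 0.4196 kg·m².
τ = F r = (17.7)(0.182) = 3.221 N·m.
α = τ/I = 3.221/0.4196 = 7.678 rad/s².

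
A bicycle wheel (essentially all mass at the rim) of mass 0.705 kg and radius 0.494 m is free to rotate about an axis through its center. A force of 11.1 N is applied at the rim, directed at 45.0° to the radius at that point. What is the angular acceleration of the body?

α ≈ 22.5 rad/s²

I = MR² = (0.705)(0.494)² = 0.1720 kg·m².
Only the tangential component produces torque: τ = F R sinθ = (11.1)(0.494) sin 45.0° = 3.877 N·m.
From τ = Iα: α = 3.877/0.1720 = 22.54 rad/s².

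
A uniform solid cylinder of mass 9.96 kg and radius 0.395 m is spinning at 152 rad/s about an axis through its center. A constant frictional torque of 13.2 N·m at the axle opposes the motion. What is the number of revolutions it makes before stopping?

I = ½MR² = (1/2)(9.96)(0.395)² = 0.7770 kg·m².
The net torque has magnitude 13.2 N·m, opposing ω.
|α| = τ/I = 13.20/0.7770 = 16.99 rad/s² (deceleration).
ω² = ω₀² − 2|α|θ with ω = 0 ⇒ θ = ω₀²/(2|α|) = 680.0 rad = 108.2 rev.

≈ 108 revolutions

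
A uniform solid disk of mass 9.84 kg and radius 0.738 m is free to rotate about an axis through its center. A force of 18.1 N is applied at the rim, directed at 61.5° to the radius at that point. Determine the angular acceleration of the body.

I = ½MR² = (1/2)(9.84)(0.738)² = 2.680 kg·m².
Only the tangential component produces torque: τ = F R sinθ = (18.1)(0.738) sin 61.5° = 11.74 N·m.
Newton's second law for rotation, τ = Iα, gives α = τ/I = 11.74/2.680 = 4.381 rad/s².

α ≈ 4.38 rad/s²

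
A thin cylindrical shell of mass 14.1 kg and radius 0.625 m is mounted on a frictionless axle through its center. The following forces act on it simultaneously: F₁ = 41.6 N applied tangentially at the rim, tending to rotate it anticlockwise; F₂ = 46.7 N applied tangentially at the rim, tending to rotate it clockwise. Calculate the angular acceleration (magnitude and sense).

I = MR² = (14.1)(0.625)² = 5.508 kg·m².
Taking anticlockwise as positive: τ₁ = +(41.6)(0.625) = +26.00 N·m; τ₂ = −(46.7)(0.625) = −29.19 N·m.
Net torque τ = -3.188 N·m.
α = τ/I = -3.188/5.508 = -0.5787 rad/s².

α ≈ 0.579 rad/s², clockwise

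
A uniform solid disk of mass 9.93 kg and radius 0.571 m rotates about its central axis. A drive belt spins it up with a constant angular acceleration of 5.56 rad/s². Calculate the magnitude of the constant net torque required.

τ ≈ 9.00 N·m

I = ½MR² = (1/2)(9.93)(0.571)² = 1.619 kg·m².
τ = Iα = (1.619)(5.560) = 9.000 N·m.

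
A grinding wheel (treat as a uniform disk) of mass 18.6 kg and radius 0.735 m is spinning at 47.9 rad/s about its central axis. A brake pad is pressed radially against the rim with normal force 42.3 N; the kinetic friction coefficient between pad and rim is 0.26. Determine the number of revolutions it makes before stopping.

I = ½MR² = (1/2)(18.6)(0.735)² = 5.024 kg·m².
Friction force f = μN = (0.26)(42.3) = 11.00 N at the rim; torque magnitude τ = fR = 8.084 N·m, opposing ω.
|α| = τ/I = 8.084/5.024 = 1.609 rad/s² (deceleration).
ω² = ω₀² − 2|α|θ with ω = 0 ⇒ θ = ω₀²/(2|α|) = 713.0 rad = 113.5 rev.

≈ 113 revolutions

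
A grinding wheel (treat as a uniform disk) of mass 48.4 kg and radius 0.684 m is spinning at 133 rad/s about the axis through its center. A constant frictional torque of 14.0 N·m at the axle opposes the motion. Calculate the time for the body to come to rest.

t ≈ 108 s

I = ½MR² = (1/2)(48.4)(0.684)² = 11.32 kg·m².
The net torque has magnitude 14.0 N·m, opposing ω.
|α| = τ/I = 14.00/11.32 = 1.237 rad/s² (deceleration).
0 = ω₀ − |α|t ⇒ t = ω₀/|α| = 133/1.237 = 107.6 s.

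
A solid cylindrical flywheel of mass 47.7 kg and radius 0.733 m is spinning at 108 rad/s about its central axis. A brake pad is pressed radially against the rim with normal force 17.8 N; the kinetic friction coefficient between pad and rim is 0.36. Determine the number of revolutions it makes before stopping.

I = ½MR² = (1/2)(47.7)(0.733)² = 12.81 kg·m².
Friction force f = μN = (0.36)(17.8) = 6.408 N at the rim; torque magnitude τ = fR = 4.697 N·m, opposing ω.
|α| = τ/I = 4.697/12.81 = 0.3665 rad/s² (deceleration).
ω² = ω₀² − 2|α|θ with ω = 0 ⇒ θ = ω₀²/(2|α|) = 15910 rad = 2532 rev.

≈ 2530 revolutions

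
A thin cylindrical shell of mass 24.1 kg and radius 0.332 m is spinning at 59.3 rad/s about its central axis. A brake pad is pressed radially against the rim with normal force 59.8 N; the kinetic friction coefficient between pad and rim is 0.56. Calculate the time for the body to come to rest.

I = MR² = (24.1)(0.332)² = 2.656 kg·m².
Friction force f = μN = (0.56)(59.8) = 33.49 N at the rim; torque magnitude τ = fR = 11.12 N·m, opposing ω.
|α| = τ/I = 11.12/2.656 = 4.185 rad/s² (deceleration).
0 = ω₀ − |α|t ⇒ t = ω₀/|α| = 59.3/4.185 = 14.17 s.

t ≈ 14.2 s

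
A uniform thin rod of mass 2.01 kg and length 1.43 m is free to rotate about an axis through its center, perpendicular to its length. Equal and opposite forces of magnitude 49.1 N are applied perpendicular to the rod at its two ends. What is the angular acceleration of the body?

I = (1/12)ML² = (1/12)(2.01)(1.43)² = 0.3425 kg·m².
The couple gives τ = F·(L/2) + F·(L/2) = F L = (49.1)(1.43) = 70.21 N·m.
From τ = Iα: α = 70.21/0.3425 = 205.0 rad/s².

α ≈ 205 rad/s²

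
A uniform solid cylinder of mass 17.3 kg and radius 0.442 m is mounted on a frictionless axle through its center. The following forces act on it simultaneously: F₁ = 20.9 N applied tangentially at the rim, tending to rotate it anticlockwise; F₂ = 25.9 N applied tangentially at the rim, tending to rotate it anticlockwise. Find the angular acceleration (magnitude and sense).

I = ½MR² = (1/2)(17.3)(0.442)² = 1.690 kg·m².
Taking anticlockwise as positive: τ₁ = +(20.9)(0.442) = +9.238 N·m; τ₂ = +(25.9)(0.442) = +11.45 N·m.
Net torque τ = 20.69 N·m.
α = τ/I = 20.69/1.690 = 12.24 rad/s².

α ≈ 12.2 rad/s², anticlockwise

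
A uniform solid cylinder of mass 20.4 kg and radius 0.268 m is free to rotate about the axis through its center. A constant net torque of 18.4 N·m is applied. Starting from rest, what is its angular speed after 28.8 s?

I = ½MR² = (1/2)(20.4)(0.268)² = 0.7326 kg·m².
α = τ/I = 18.4/0.7326 = 25.12 rad/s².
ω = ω₀ + αt = 0 + (25.12)(28.8) = 723.3 rad/s.

ω ≈ 723 rad/s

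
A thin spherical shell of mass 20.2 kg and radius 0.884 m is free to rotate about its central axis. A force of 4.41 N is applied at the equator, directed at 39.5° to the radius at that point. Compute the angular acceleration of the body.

α ≈ 0.236 rad/s²

I = (2/3)MR² = (2/3)(20.2)(0.884)² = 10.52 kg·m².
Only the tangential component produces torque: τ = F R sinθ = (4.41)(0.884) sin 39.5° = 2.480 N·m.
Newton's second law for rotation, τ = Iα, gives α = τ/I = 2.480/10.52 = 0.2356 rad/s².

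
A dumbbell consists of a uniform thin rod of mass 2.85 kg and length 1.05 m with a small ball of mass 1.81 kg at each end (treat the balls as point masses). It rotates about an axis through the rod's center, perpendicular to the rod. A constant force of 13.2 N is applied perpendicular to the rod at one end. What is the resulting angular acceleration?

I_rod = (1/12)ML² = (1/12)(2.85)(1.05)² = 0.2618 kg·m².
I_balls = 2·m·(L/2)² = 2(1.81)(0.5250)² = 0.9978 kg·m².
Total I = 1.260 kg·m².
τ = F·(L/2) = (13.2)(0.525) = 6.930 N·m.
α = τ/I = 6.930/1.260 = 5.502 rad/s².

α ≈ 5.50 rad/s²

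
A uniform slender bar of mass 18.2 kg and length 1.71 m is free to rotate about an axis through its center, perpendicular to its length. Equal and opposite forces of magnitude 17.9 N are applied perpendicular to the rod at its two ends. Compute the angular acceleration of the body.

α ≈ 6.90 rad/s²

I = (1/12)ML² = (1/12)(18.2)(1.71)² = 4.435 kg·m².
The couple gives τ = F·(L/2) + F·(L/2) = F L = (17.9)(1.71) = 30.61 N·m.
Newton's second law for rotation, τ = Iα, gives α = τ/I = 30.61/4.435 = 6.902 rad/s².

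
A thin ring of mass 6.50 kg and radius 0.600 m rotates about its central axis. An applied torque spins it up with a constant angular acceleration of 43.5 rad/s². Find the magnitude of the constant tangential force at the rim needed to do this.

I = MR² = (6.50)(0.600)² = 2.340 kg·m².
The required torque is τ = Iα = (2.340)(43.50) = 101.8 N·m.
A tangential force at the rim gives τ = FR, so F = τ/R = 101.8/0.600 = 169.7 N.

F ≈ 170 N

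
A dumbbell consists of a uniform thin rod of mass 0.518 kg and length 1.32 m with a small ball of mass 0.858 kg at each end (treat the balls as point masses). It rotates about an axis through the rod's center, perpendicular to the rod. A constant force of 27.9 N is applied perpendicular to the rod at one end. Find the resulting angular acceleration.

I_rod = (1/12)ML² = (1/12)(0.518)(1.32)² = 0.07521 kg·m².
I_balls = 2·m·(L/2)² = 2(0.858)(0.6600)² = 0.7475 kg·m².
Total I = 0.8227 kg·m².
τ = F·(L/2) = (27.9)(0.660) = 18.41 N·m.
α = τ/I = 18.41/0.8227 = 22.38 rad/s².

α ≈ 22.4 rad/s²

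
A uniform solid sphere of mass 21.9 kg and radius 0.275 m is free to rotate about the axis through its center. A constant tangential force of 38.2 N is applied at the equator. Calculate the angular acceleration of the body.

α ≈ 15.9 rad/s²

I = (2/5)MR² = (2/5)(21.9)(0.275)² = 0.6625 kg·m².
τ = F R = (38.2)(0.275) = 10.51 N·m.
From τ = Iα: α = 10.51/0.6625 = 15.86 rad/s².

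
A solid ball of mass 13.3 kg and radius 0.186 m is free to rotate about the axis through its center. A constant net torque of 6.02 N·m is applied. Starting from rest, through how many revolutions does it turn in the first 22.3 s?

I = (2/5)MR² = (2/5)(13.3)(0.186)² = 0.1841 kg·m².
α = τ/I = 6.02/0.1841 = 32.71 rad/s².
θ = ½αt² = ½(32.71)(22.3)² = 8133 rad.
Revolutions = θ/(2π) = 1294.

≈ 1290 revolutions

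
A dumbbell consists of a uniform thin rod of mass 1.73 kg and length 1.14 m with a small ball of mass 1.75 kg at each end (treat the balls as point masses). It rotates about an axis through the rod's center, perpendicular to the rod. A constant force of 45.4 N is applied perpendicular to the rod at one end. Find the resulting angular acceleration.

α ≈ 19.5 rad/s²

I_rod = (1/12)ML² = (1/12)(1.73)(1.14)² = 0.1874 kg·m².
I_balls = 2·m·(L/2)² = 2(1.75)(0.5700)² = 1.137 kg·m².
Total I = 1.325 kg·m².
τ = F·(L/2) = (45.4)(0.570) = 25.88 N·m.
α = τ/I = 25.88/1.325 = 19.54 rad/s².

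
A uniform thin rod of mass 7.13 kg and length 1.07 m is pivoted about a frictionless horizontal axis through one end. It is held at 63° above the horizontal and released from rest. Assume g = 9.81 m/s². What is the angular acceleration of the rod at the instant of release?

α ≈ 6.24 rad/s²

About the pivot, I = (1/3)ML² = (1/3)(7.13)(1.07)² = 2.721 kg·m².
The weight acts at the center, a distance L/2 = 0.5350 m from the pivot; τ = Mg(L/2) cos 63° = 16.99 N·m.
α = τ/I = 16.99/2.721 = 6.243 rad/s².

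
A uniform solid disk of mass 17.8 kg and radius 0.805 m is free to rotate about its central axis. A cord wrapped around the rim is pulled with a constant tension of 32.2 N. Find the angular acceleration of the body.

I = ½MR² = (1/2)(17.8)(0.805)² = 5.767 kg·m².
τ = F R = (32.2)(0.805) = 25.92 N·m.
Newton's second law for rotation, τ = Iα, gives α = τ/I = 25.92/5.767 = 4.494 rad/s².

α ≈ 4.49 rad/s²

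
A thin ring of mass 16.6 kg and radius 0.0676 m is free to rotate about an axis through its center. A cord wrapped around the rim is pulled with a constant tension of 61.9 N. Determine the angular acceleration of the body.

α ≈ 55.2 rad/s²

I = MR² = (16.6)(0.0676)² = 0.07586 kg·m².
τ = F R = (61.9)(0.0676) = 4.184 N·m.
Newton's second law for rotation, τ = Iα, gives α = τ/I = 4.184/0.07586 = 55.16 rad/s².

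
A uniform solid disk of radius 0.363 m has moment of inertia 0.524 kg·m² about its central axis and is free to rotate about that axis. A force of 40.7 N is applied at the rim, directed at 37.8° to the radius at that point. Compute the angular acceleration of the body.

α ≈ 17.3 rad/s²

Only the tangential component produces torque: τ = F R sinθ = (40.7)(0.363) sin 37.8° = 9.055 N·m.
Newton's second law for rotation, τ = Iα, gives α = τ/I = 9.055/0.5240 = 17.28 rad/s².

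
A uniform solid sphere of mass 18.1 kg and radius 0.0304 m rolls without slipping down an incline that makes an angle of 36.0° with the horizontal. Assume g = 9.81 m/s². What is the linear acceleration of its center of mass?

a ≈ 4.12 m/s²

Translation along the incline: Mg sinθ − f = Ma.
Rotation about the center: fR = Iα with I = (2/5)MR². No-slip gives a = αR, so f = (I/R²)a = (2/5)M a.
Substituting: Mg sinθ = (1 + 0.4000)Ma, so a = g sinθ/(1 + 0.4000) = (9.81) sin 36.0° / 1.400 = 4.119 m/s².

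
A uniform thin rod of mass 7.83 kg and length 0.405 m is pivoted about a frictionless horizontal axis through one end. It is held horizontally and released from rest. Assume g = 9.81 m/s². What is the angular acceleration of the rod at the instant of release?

About the pivot, I = (1/3)ML² = (1/3)(7.83)(0.405)² = 0.4281 kg·m².
The weight acts at the center, a distance L/2 = 0.2025 m from the pivot; τ = Mg(L/2) = 15.55 N·m.
α = τ/I = 15.55/0.4281 = 36.33 rad/s².

α ≈ 36.3 rad/s²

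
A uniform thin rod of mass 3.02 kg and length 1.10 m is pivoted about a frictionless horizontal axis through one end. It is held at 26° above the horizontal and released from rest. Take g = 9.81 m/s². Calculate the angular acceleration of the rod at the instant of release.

About the pivot, I = (1/3)ML² = (1/3)(3.02)(1.10)² = 1.218 kg·m².
The weight acts at the center, a distance L/2 = 0.5500 m from the pivot; τ = Mg(L/2) cos 26° = 14.65 N·m.
α = τ/I = 14.65/1.218 = 12.02 rad/s².

α ≈ 12.0 rad/s²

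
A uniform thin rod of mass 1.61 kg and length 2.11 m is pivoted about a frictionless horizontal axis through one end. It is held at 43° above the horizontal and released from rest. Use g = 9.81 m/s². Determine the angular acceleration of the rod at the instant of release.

α ≈ 5.10 rad/s²

About the pivot, I = (1/3)ML² = (1/3)(1.61)(2.11)² = 2.389 kg·m².
The weight acts at the center, a distance L/2 = 1.055 m from the pivot; τ = Mg(L/2) cos 43° = 12.19 N·m.
α = τ/I = 12.19/2.389 = 5.100 rad/s².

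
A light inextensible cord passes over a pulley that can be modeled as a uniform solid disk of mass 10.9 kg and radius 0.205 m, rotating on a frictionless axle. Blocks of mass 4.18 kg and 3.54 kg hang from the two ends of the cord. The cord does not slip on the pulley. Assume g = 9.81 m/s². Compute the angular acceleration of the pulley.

I = ½MR² = (1/2)(10.9)(0.205)² = 0.2290 kg·m².
Heavier block: m₁g − T₁ = m₁a. Lighter block: T₂ − m₂g = m₂a.
Pulley: (T₁ − T₂)R = Iα = I(a/R), so T₁ − T₂ = (I/R²)a = (1/2)M_p a = 5.450·a.
Adding the three: (m₁ − m₂)g = (m₁ + m₂ + 5.450)a, so a = (4.18 − 3.54)(9.81)/(4.18 + 3.54 + 5.450) = 0.4767 m/s².
α = a/R = 0.4767/0.205 = 2.325 rad/s².

α ≈ 2.33 rad/s²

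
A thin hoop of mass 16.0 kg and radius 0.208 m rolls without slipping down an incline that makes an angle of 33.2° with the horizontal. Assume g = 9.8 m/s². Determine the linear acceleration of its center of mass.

Translation along the incline: Mg sinθ − f = Ma.
Rotation about the center: fR = Iα with I = MR². No-slip gives a = αR, so f = (I/R²)a = M a.
Substituting: Mg sinθ = (1 + 1.000)Ma, so a = g sinθ/(1 + 1.000) = (9.8) sin 33.2° / 2.000 = 2.683 m/s².

a ≈ 2.68 m/s²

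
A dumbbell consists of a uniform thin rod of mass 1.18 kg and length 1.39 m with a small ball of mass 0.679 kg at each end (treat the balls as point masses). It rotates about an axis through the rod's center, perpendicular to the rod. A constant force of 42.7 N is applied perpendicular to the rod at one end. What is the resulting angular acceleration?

α ≈ 35.1 rad/s²

I_rod = (1/12)ML² = (1/12)(1.18)(1.39)² = 0.1900 kg·m².
I_balls = 2·m·(L/2)² = 2(0.679)(0.6950)² = 0.6559 kg·m².
Total I = 0.8459 kg·m².
τ = F·(L/2) = (42.7)(0.695) = 29.68 N·m.
α = τ/I = 29.68/0.8459 = 35.08 rad/s².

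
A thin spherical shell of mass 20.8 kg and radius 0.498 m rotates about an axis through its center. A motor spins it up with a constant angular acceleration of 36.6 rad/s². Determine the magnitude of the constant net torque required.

I = (2/3)MR² = (2/3)(20.8)(0.498)² = 3.439 kg·m².
τ = Iα = (3.439)(36.60) = 125.9 N·m.

τ ≈ 126 N·m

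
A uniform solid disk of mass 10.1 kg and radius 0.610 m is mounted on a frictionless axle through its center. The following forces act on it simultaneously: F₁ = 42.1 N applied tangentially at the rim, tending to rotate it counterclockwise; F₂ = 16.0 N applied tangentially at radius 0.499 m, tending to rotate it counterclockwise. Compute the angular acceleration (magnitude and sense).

α ≈ 17.9 rad/s², counterclockwise

I = ½MR² = (1/2)(10.1)(0.610)² = 1.879 kg·m².
Taking counterclockwise as positive: τ₁ = +(42.1)(0.610) = +25.68 N·m; τ₂ = +(16.0)(0.499) = +7.984 N·m.
Net torque τ = 33.66 N·m.
α = τ/I = 33.66/1.879 = 17.92 rad/s².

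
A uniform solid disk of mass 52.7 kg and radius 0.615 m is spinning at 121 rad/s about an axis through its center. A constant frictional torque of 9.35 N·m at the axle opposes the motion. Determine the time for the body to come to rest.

I = ½MR² = (1/2)(52.7)(0.615)² = 9.966 kg·m².
The net torque has magnitude 9.35 N·m, opposing ω.
|α| = τ/I = 9.350/9.966 = 0.9382 rad/s² (deceleration).
0 = ω₀ − |α|t ⇒ t = ω₀/|α| = 121/0.9382 = 129.0 s.

t ≈ 129 s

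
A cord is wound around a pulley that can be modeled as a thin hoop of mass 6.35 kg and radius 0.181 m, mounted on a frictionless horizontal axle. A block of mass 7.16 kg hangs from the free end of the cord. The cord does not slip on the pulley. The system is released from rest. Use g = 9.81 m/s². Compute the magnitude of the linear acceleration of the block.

I = MR² = (6.35)(0.181)² = 0.2080 kg·m².
Block: mg − T = ma. Pulley: TR = Iα. No-slip: a = αR, so T = (I/R²)a = 6.350·a.
Then mg = (m + 6.350)a, so a = (7.16)(9.81)/(7.16 + 6.350) = 5.199 m/s².

a ≈ 5.20 m/s²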